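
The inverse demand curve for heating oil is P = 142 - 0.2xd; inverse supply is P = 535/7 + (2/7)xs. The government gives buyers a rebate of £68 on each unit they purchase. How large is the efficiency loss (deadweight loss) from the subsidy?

Deadweight loss = £4760

Pre-subsidy: 142 - 0.2x = 535/7 + (2/7)x gives x* = 135 and P* = 115.
With the rebate, buyers effectively pay Pb = Ps − 68, where Ps is the price sellers receive.
On the curves, Pb = 142 - 0.2x and Ps = 535/7 + (2/7)x; the wedge Ps − Pb = 68 gives 535/7 + (2/7)x − (142 - 0.2x) = 68, so x' = 275.
Then Pb = 142 − 0.2·275 = 87 and Ps = 535/7 + (2/7)·275 = 155.
The subsidy expands output by 275 − 135 = 140 past the efficient level; on those units the gap between marginal cost and willingness to pay runs from 0 up to 68.
DWL = ½ × 68 × 140 = 4760.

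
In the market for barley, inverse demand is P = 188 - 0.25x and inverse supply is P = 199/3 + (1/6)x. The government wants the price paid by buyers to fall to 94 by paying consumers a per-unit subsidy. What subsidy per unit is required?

At a buyer price of 94, quantity demanded is 752 − 4·94 = 376.
Sellers supply 376 only when they receive Ps = 199/3 + (1/6)·376 = 129.
s = Ps − Pb = 129 − 94 = 35.

Required subsidy s = 35 per unit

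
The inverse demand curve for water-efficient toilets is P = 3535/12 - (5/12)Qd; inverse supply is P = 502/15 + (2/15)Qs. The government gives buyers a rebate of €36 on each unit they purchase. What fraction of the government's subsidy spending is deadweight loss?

Pre-subsidy: 3535/12 - (5/12)Q = 502/15 + (2/15)Q gives Q* = 15667/33 and P* = 9580/99.
With the rebate, buyers effectively pay Pb = Ps − 36, where Ps is the price sellers receive.
On the curves, Pb = 3535/12 - (5/12)Q and Ps = 502/15 + (2/15)Q; the wedge Ps − Pb = 36 gives 502/15 + (2/15)Q − (3535/12 - (5/12)Q) = 36, so Q' = 17827/33.
Then Pb = 3535/12 − (5/12)·(17827/33) = 6880/99 and Ps = 502/15 + (2/15)·(17827/33) = 10444/99.
ΔCS = ½(15667/33 + 17827/33)(9580/99 − 6880/99) = 1674700/121; ΔPS = ½(15667/33 + 17827/33)(10444/99 − 9580/99) = 535904/121.
Government spending = 36 × 17827/33 = 213924/11.
DWL = ½ × 36 × (17827/33 − 15667/33) = 12960/11; fraction = (12960/11) / (213924/11) = 1080/17827.

DWL / government spending = 1080/17827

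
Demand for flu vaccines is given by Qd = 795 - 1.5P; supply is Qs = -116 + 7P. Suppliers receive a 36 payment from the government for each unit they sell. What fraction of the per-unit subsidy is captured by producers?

Producer share = 3/17

Pre-subsidy: 795 - 1.5P = -116 + 7P gives P* = 1822/17, Q* = 10782/17.
With the subsidy, sellers receive Ps = Pb + 36 for each unit, where Pb is the price buyers pay.
Supply in terms of Pb becomes Qs = -116 + 7(Pb + 36) = 136 + 7Pb. Setting this equal to demand: 795 - 1.5Pb = 136 + 7Pb, so Pb = 1318/17.
Sellers receive Ps = 1318/17 + 36 = 1930/17; Q' = 795 − 1.5·(1318/17) = 11538/17.
Buyers' price falls by P* − Pb = 1822/17 − 1318/17 = 504/17; sellers' price rises by Ps − P* = 1930/17 − 1822/17 = 108/17.
So producers capture (108/17)/36 = 3/17 of each unit of subsidy.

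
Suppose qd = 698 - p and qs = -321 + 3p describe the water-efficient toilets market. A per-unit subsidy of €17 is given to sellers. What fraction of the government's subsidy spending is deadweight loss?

DWL / government spending = 17/1216

Pre-subsidy: 698 - p = -321 + 3p gives p* = 254.75, q* = 443.25.
With the subsidy, sellers receive ps = pb + 17 for each unit, where pb is the price buyers pay.
Supply in terms of pb becomes qs = -321 + 3(pb + 17) = -270 + 3pb. Setting this equal to demand: 698 - pb = -270 + 3pb, so pb = 242.
Sellers receive ps = 242 + 17 = 259; q' = 698 − 1·242 = 456.
ΔCS = ½(443.25 + 456)(254.75 − 242) = 5732.71875; ΔPS = ½(443.25 + 456)(259 − 254.75) = 1910.90625.
Government spending = 17 × 456 = 7752.
DWL = ½ × 17 × (456 − 443.25) = 108.375; fraction = 108.375 / 7752 = 17/1216.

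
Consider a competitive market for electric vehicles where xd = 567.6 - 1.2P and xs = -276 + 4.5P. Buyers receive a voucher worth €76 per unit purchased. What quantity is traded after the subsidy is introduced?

x' = 462

Pre-subsidy: 567.6 - 1.2P = -276 + 4.5P gives P* = 148, x* = 390.
With the rebate, buyers effectively pay Pb = Ps − 76, where Ps is the price sellers receive.
Demand in terms of Ps becomes xd = 567.6 − 1.2(Ps − 76) = 658.8 - 1.2Ps. Setting this equal to supply: 658.8 - 1.2Ps = -276 + 4.5Ps, so Ps = 164.
Buyers pay Pb = 164 − 76 = 88; x' = -276 + 4.5·164 = 462.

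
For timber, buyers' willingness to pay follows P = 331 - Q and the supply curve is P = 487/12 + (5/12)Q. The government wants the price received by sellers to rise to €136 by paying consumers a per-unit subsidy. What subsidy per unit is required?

Required subsidy s = €34 per unit

At a seller price of 136, quantity supplied is -97.4 + 2.4·136 = 229.
Buyers absorb 229 only when they pay Pb = 331 − 1·229 = 102.
s = Ps − Pb = 136 − 102 = 34.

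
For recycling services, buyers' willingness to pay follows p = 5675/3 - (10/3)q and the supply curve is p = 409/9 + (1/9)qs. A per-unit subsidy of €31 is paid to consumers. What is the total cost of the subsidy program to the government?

Pre-subsidy: 5675/3 - (10/3)q = 409/9 + (1/9)q gives q* = 536 and p* = 105.
With the rebate, buyers effectively pay pb = ps − 31, where ps is the price sellers receive.
On the curves, pb = 5675/3 - (10/3)q and ps = 409/9 + (1/9)q; the wedge ps − pb = 31 gives 409/9 + (1/9)q − (5675/3 - (10/3)q) = 31, so q' = 545.
Then pb = 5675/3 − (10/3)·545 = 75 and ps = 409/9 + (1/9)·545 = 106.
Government outlay = subsidy × quantity = 31 × 545 = 16895.

Government cost = €16895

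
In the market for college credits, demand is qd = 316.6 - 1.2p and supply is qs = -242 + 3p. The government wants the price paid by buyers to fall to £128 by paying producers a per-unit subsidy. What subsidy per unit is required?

At a buyer price of 128, quantity demanded is 316.6 − 1.2·128 = 163.
Sellers supply 163 only when they receive ps with -242 + 3·ps = 163, i.e. ps = 135.
s = ps − pb = 135 − 128 = 7.

Required subsidy s = £7 per unit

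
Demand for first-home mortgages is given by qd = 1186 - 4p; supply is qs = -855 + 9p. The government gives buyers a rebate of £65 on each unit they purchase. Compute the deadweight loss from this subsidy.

Deadweight loss = £5850

Pre-subsidy: 1186 - 4p = -855 + 9p gives p* = 157, q* = 558.
With the rebate, buyers effectively pay pb = ps − 65, where ps is the price sellers receive.
Demand in terms of ps becomes qd = 1186 − 4(ps − 65) = 1446 - 4ps. Setting this equal to supply: 1446 - 4ps = -855 + 9ps, so ps = 177.
Buyers pay pb = 177 − 65 = 112; q' = -855 + 9·177 = 738.
The subsidy expands output by 738 − 558 = 180 past the efficient level; on those units the gap between marginal cost and willingness to pay runs from 0 up to 65.
DWL = ½ × 65 × 180 = 5850.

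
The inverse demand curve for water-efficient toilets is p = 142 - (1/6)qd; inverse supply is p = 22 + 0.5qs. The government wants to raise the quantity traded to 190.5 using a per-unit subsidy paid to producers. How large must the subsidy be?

At q = 190.5, from the demand curve buyers pay pb = 142 − (1/6)·190.5 = 110.25; from the supply curve sellers need ps = 22 + 0.5·190.5 = 117.25.
The subsidy must fill the gap: s = ps − pb = 117.25 − 110.25 = 7.

Required subsidy s = 7 per unit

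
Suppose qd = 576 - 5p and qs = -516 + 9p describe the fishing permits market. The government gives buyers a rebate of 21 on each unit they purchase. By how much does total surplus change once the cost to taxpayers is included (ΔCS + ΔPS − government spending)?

Net change in total surplus = -708.75

Pre-subsidy: 576 - 5p = -516 + 9p gives p* = 78, q* = 186.
With the rebate, buyers effectively pay pb = ps − 21, where ps is the price sellers receive.
Demand in terms of ps becomes qd = 576 − 5(ps − 21) = 681 - 5ps. Setting this equal to supply: 681 - 5ps = -516 + 9ps, so ps = 85.5.
Buyers pay pb = 85.5 − 21 = 64.5; q' = -516 + 9·85.5 = 253.5.
ΔCS = ½(186 + 253.5)(78 − 64.5) = 2966.625; ΔPS = ½(186 + 253.5)(85.5 − 78) = 1648.125.
Government spending = 21 × 253.5 = 5323.5.
Net change = 2966.625 + 1648.125 − 5323.5 = -708.75. The loss equals the DWL triangle ½·21·67.5.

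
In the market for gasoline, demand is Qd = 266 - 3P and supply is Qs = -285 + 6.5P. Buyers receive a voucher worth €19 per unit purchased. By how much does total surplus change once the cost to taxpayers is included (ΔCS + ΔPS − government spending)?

Pre-subsidy: 266 - 3P = -285 + 6.5P gives P* = 58, Q* = 92.
With the rebate, buyers effectively pay Pb = Ps − 19, where Ps is the price sellers receive.
Demand in terms of Ps becomes Qd = 266 − 3(Ps − 19) = 323 - 3Ps. Setting this equal to supply: 323 - 3Ps = -285 + 6.5Ps, so Ps = 64.
Buyers pay Pb = 64 − 19 = 45; Q' = -285 + 6.5·64 = 131.
ΔCS = ½(92 + 131)(58 − 45) = 1449.5; ΔPS = ½(92 + 131)(64 − 58) = 669.
Government spending = 19 × 131 = 2489.
Net change = 1449.5 + 669 − 2489 = -370.5. The loss equals the DWL triangle ½·19·39.

Net change in total surplus = -€370.5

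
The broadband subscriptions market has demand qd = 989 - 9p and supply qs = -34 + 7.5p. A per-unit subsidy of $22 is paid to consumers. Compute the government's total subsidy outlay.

Pre-subsidy: 989 - 9p = -34 + 7.5p gives p* = 62, q* = 431.
With the rebate, buyers effectively pay pb = ps − 22, where ps is the price sellers receive.
Demand in terms of ps becomes qd = 989 − 9(ps − 22) = 1187 - 9ps. Setting this equal to supply: 1187 - 9ps = -34 + 7.5ps, so ps = 74.
Buyers pay pb = 74 − 22 = 52; q' = -34 + 7.5·74 = 521.
Government outlay = subsidy × quantity = 22 × 521 = 11462.

Government cost = $11462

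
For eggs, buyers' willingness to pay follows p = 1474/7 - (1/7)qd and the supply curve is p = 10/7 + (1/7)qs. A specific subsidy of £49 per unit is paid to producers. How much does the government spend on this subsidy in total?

Government cost = £44271.5

Pre-subsidy: 1474/7 - (1/7)q = 10/7 + (1/7)q gives q* = 732 and p* = 106.
With the subsidy, sellers receive ps = pb + 49 for each unit, where pb is the price buyers pay.
On the curves, pb = 1474/7 - (1/7)q and ps = 10/7 + (1/7)q; the wedge ps − pb = 49 gives 10/7 + (1/7)q − (1474/7 - (1/7)q) = 49, so q' = 903.5.
Then pb = 1474/7 − (1/7)·903.5 = 81.5 and ps = 10/7 + (1/7)·903.5 = 130.5.
Government outlay = subsidy × quantity = 49 × 903.5 = 44271.5.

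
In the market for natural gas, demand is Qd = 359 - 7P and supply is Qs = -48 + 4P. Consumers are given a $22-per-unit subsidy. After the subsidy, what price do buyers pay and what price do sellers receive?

Buyers pay $29; sellers receive $51

Pre-subsidy: 359 - 7P = -48 + 4P gives P* = 37, Q* = 100.
With the rebate, buyers effectively pay Pb = Ps − 22, where Ps is the price sellers receive.
Demand in terms of Ps becomes Qd = 359 − 7(Ps − 22) = 513 - 7Ps. Setting this equal to supply: 513 - 7Ps = -48 + 4Ps, so Ps = 51.
Buyers pay Pb = 51 − 22 = 29; Q' = -48 + 4·51 = 156.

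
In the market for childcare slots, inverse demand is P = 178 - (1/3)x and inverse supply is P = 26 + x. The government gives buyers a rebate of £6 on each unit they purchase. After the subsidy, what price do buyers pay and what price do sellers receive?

Buyers pay £138.5; sellers receive £144.5

Pre-subsidy: 178 - (1/3)x = 26 + x gives x* = 114 and P* = 140.
With the rebate, buyers effectively pay Pb = Ps − 6, where Ps is the price sellers receive.
On the curves, Pb = 178 - (1/3)x and Ps = 26 + x; the wedge Ps − Pb = 6 gives 26 + x − (178 - (1/3)x) = 6, so x' = 118.5.
Then Pb = 178 − (1/3)·118.5 = 138.5 and Ps = 26 + 1·118.5 = 144.5.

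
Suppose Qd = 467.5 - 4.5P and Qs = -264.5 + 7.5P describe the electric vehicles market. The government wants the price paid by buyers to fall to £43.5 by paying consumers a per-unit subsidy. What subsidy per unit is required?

At a buyer price of 43.5, quantity demanded is 467.5 − 4.5·43.5 = 271.75.
Sellers supply 271.75 only when they receive Ps with -264.5 + 7.5·Ps = 271.75, i.e. Ps = 71.5.
s = Ps − Pb = 71.5 − 43.5 = 28.

Required subsidy s = £28 per unit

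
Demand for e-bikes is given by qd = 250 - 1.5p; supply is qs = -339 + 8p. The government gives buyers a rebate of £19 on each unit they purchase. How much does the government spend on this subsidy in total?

Government cost = £3439

Pre-subsidy: 250 - 1.5p = -339 + 8p gives p* = 62, q* = 157.
With the rebate, buyers effectively pay pb = ps − 19, where ps is the price sellers receive.
Demand in terms of ps becomes qd = 250 − 1.5(ps − 19) = 278.5 - 1.5ps. Setting this equal to supply: 278.5 - 1.5ps = -339 + 8ps, so ps = 65.
Buyers pay pb = 65 − 19 = 46; q' = -339 + 8·65 = 181.
Government outlay = subsidy × quantity = 19 × 181 = 3439.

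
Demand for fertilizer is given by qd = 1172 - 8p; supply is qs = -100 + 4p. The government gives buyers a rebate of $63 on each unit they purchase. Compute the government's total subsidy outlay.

Pre-subsidy: 1172 - 8p = -100 + 4p gives p* = 106, q* = 324.
With the rebate, buyers effectively pay pb = ps − 63, where ps is the price sellers receive.
Demand in terms of ps becomes qd = 1172 − 8(ps − 63) = 1676 - 8ps. Setting this equal to supply: 1676 - 8ps = -100 + 4ps, so ps = 148.
Buyers pay pb = 148 − 63 = 85; q' = -100 + 4·148 = 492.
Government outlay = subsidy × quantity = 63 × 492 = 30996.

Government cost = $30996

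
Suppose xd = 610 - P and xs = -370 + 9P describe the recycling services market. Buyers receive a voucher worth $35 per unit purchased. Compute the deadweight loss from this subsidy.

Deadweight loss = $551.25

Pre-subsidy: 610 - P = -370 + 9P gives P* = 98, x* = 512.
With the rebate, buyers effectively pay Pb = Ps − 35, where Ps is the price sellers receive.
Demand in terms of Ps becomes xd = 610 − 1(Ps − 35) = 645 - Ps. Setting this equal to supply: 645 - Ps = -370 + 9Ps, so Ps = 101.5.
Buyers pay Pb = 101.5 − 35 = 66.5; x' = -370 + 9·101.5 = 543.5.
The subsidy expands output by 543.5 − 512 = 31.5 past the efficient level; on those units the gap between marginal cost and willingness to pay runs from 0 up to 35.
DWL = ½ × 35 × 31.5 = 551.25.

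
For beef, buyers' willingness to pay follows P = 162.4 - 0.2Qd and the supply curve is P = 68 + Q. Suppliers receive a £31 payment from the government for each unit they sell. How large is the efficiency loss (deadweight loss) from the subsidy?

Deadweight loss = 4805/12

Pre-subsidy: 162.4 - 0.2Q = 68 + Q gives Q* = 236/3 and P* = 440/3.
With the subsidy, sellers receive Ps = Pb + 31 for each unit, where Pb is the price buyers pay.
On the curves, Pb = 162.4 - 0.2Q and Ps = 68 + Q; the wedge Ps − Pb = 31 gives 68 + Q − (162.4 - 0.2Q) = 31, so Q' = 104.5.
Then Pb = 162.4 − 0.2·104.5 = 141.5 and Ps = 68 + 1·104.5 = 172.5.
The subsidy expands output by 104.5 − 236/3 = 155/6 past the efficient level; on those units the gap between marginal cost and willingness to pay runs from 0 up to 31.
DWL = ½ × 31 × 155/6 = 4805/12.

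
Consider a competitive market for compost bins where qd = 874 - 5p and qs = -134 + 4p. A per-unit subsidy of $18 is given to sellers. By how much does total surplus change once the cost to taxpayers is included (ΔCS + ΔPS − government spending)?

Pre-subsidy: 874 - 5p = -134 + 4p gives p* = 112, q* = 314.
With the subsidy, sellers receive ps = pb + 18 for each unit, where pb is the price buyers pay.
Supply in terms of pb becomes qs = -134 + 4(pb + 18) = -62 + 4pb. Setting this equal to demand: 874 - 5pb = -62 + 4pb, so pb = 104.
Sellers receive ps = 104 + 18 = 122; q' = 874 − 5·104 = 354.
ΔCS = ½(314 + 354)(112 − 104) = 2672; ΔPS = ½(314 + 354)(122 − 112) = 3340.
Government spending = 18 × 354 = 6372.
Net change = 2672 + 3340 − 6372 = -360. The loss equals the DWL triangle ½·18·40.

Net change in total surplus = -$360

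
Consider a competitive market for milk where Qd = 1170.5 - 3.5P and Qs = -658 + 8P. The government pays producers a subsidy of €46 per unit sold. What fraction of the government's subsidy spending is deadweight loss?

Pre-subsidy: 1170.5 - 3.5P = -658 + 8P gives P* = 159, Q* = 614.
With the subsidy, sellers receive Ps = Pb + 46 for each unit, where Pb is the price buyers pay.
Supply in terms of Pb becomes Qs = -658 + 8(Pb + 46) = -290 + 8Pb. Setting this equal to demand: 1170.5 - 3.5Pb = -290 + 8Pb, so Pb = 127.
Sellers receive Ps = 127 + 46 = 173; Q' = 1170.5 − 3.5·127 = 726.
ΔCS = ½(614 + 726)(159 − 127) = 21440; ΔPS = ½(614 + 726)(173 − 159) = 9380.
Government spending = 46 × 726 = 33396.
DWL = ½ × 46 × (726 − 614) = 2576; fraction = 2576 / 33396 = 28/363.

DWL / government spending = 28/363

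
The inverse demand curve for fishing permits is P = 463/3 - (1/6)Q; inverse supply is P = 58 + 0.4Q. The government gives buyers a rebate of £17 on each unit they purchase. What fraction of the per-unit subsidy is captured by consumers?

Consumer share = 5/17

Pre-subsidy: 463/3 - (1/6)Q = 58 + 0.4Q gives Q* = 170 and P* = 126.
With the rebate, buyers effectively pay Pb = Ps − 17, where Ps is the price sellers receive.
On the curves, Pb = 463/3 - (1/6)Q and Ps = 58 + 0.4Q; the wedge Ps − Pb = 17 gives 58 + 0.4Q − (463/3 - (1/6)Q) = 17, so Q' = 200.
Then Pb = 463/3 − (1/6)·200 = 121 and Ps = 58 + 0.4·200 = 138.
Buyers' price falls by P* − Pb = 126 − 121 = 5; sellers' price rises by Ps − P* = 138 − 126 = 12.
So consumers capture 5/17 = 5/17 of each unit of subsidy.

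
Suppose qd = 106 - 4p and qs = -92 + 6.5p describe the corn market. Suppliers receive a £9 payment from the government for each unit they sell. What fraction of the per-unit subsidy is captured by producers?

Pre-subsidy: 106 - 4p = -92 + 6.5p gives p* = 132/7, q* = 214/7.
With the subsidy, sellers receive ps = pb + 9 for each unit, where pb is the price buyers pay.
Supply in terms of pb becomes qs = -92 + 6.5(pb + 9) = -33.5 + 6.5pb. Setting this equal to demand: 106 - 4pb = -33.5 + 6.5pb, so pb = 93/7.
Sellers receive ps = 93/7 + 9 = 156/7; q' = 106 − 4·(93/7) = 370/7.
Buyers' price falls by p* − pb = 132/7 − 93/7 = 39/7; sellers' price rises by ps − p* = 156/7 − 132/7 = 24/7.
So producers capture (24/7)/9 = 8/21 of each unit of subsidy.

Producer share = 8/21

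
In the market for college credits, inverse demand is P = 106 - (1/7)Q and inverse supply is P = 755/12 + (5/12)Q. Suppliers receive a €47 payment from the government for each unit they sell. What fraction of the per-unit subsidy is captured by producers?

Producer share = 35/47

Pre-subsidy: 106 - (1/7)Q = 755/12 + (5/12)Q gives Q* = 77 and P* = 95.
With the subsidy, sellers receive Ps = Pb + 47 for each unit, where Pb is the price buyers pay.
On the curves, Pb = 106 - (1/7)Q and Ps = 755/12 + (5/12)Q; the wedge Ps − Pb = 47 gives 755/12 + (5/12)Q − (106 - (1/7)Q) = 47, so Q' = 161.
Then Pb = 106 − (1/7)·161 = 83 and Ps = 755/12 + (5/12)·161 = 130.
Buyers' price falls by P* − Pb = 95 − 83 = 12; sellers' price rises by Ps − P* = 130 − 95 = 35.
So producers capture 35/47 = 35/47 of each unit of subsidy.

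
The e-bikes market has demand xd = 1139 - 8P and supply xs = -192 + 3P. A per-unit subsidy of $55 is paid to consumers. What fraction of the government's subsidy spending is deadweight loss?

DWL / government spending = 20/97

Pre-subsidy: 1139 - 8P = -192 + 3P gives P* = 121, x* = 171.
With the rebate, buyers effectively pay Pb = Ps − 55, where Ps is the price sellers receive.
Demand in terms of Ps becomes xd = 1139 − 8(Ps − 55) = 1579 - 8Ps. Setting this equal to supply: 1579 - 8Ps = -192 + 3Ps, so Ps = 161.
Buyers pay Pb = 161 − 55 = 106; x' = -192 + 3·161 = 291.
ΔCS = ½(171 + 291)(121 − 106) = 3465; ΔPS = ½(171 + 291)(161 − 121) = 9240.
Government spending = 55 × 291 = 16005.
DWL = ½ × 55 × (291 − 171) = 3300; fraction = 3300 / 16005 = 20/97.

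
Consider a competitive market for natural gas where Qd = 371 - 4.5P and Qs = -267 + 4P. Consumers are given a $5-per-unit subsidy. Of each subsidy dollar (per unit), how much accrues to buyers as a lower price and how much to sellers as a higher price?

Buyers gain 40/17 per unit; sellers gain 45/17 per unit

Pre-subsidy: 371 - 4.5P = -267 + 4P gives P* = 1276/17, Q* = 565/17.
With the rebate, buyers effectively pay Pb = Ps − 5, where Ps is the price sellers receive.
Demand in terms of Ps becomes Qd = 371 − 4.5(Ps − 5) = 393.5 - 4.5Ps. Setting this equal to supply: 393.5 - 4.5Ps = -267 + 4Ps, so Ps = 1321/17.
Buyers pay Pb = 1321/17 − 5 = 1236/17; Q' = -267 + 4·(1321/17) = 745/17.
Buyers' price falls by P* − Pb = 1276/17 − 1236/17 = 40/17; sellers' price rises by Ps − P* = 1321/17 − 1276/17 = 45/17.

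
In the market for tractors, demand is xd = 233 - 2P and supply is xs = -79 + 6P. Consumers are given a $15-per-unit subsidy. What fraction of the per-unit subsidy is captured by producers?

Producer share = 0.25

Pre-subsidy: 233 - 2P = -79 + 6P gives P* = 39, x* = 155.
With the rebate, buyers effectively pay Pb = Ps − 15, where Ps is the price sellers receive.
Demand in terms of Ps becomes xd = 233 − 2(Ps − 15) = 263 - 2Ps. Setting this equal to supply: 263 - 2Ps = -79 + 6Ps, so Ps = 42.75.
Buyers pay Pb = 42.75 − 15 = 27.75; x' = -79 + 6·42.75 = 177.5.
Buyers' price falls by P* − Pb = 39 − 27.75 = 11.25; sellers' price rises by Ps − P* = 42.75 − 39 = 3.75.
So producers capture 3.75/15 = 0.25 of each unit of subsidy.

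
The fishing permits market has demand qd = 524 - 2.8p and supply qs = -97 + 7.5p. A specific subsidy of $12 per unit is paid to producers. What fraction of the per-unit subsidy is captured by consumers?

Pre-subsidy: 524 - 2.8p = -97 + 7.5p gives p* = 6210/103, q* = 36584/103.
With the subsidy, sellers receive ps = pb + 12 for each unit, where pb is the price buyers pay.
Supply in terms of pb becomes qs = -97 + 7.5(pb + 12) = -7 + 7.5pb. Setting this equal to demand: 524 - 2.8pb = -7 + 7.5pb, so pb = 5310/103.
Sellers receive ps = 5310/103 + 12 = 6546/103; q' = 524 − 2.8·(5310/103) = 39104/103.
Buyers' price falls by p* − pb = 6210/103 − 5310/103 = 900/103; sellers' price rises by ps − p* = 6546/103 − 6210/103 = 336/103.
So consumers capture (900/103)/12 = 75/103 of each unit of subsidy.

Consumer share = 75/103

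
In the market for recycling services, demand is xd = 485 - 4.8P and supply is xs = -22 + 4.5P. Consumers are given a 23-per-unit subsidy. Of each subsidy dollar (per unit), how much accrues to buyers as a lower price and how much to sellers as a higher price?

Pre-subsidy: 485 - 4.8P = -22 + 4.5P gives P* = 1690/31, x* = 6923/31.
With the rebate, buyers effectively pay Pb = Ps − 23, where Ps is the price sellers receive.
Demand in terms of Ps becomes xd = 485 − 4.8(Ps − 23) = 595.4 - 4.8Ps. Setting this equal to supply: 595.4 - 4.8Ps = -22 + 4.5Ps, so Ps = 2058/31.
Buyers pay Pb = 2058/31 − 23 = 1345/31; x' = -22 + 4.5·(2058/31) = 8579/31.
Buyers' price falls by P* − Pb = 1690/31 − 1345/31 = 345/31; sellers' price rises by Ps − P* = 2058/31 − 1690/31 = 368/31.

Buyers gain 345/31 per unit; sellers gain 368/31 per unit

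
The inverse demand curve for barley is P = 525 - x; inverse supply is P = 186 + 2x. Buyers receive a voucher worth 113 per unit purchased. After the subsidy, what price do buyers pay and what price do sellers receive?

Buyers pay 1123/3; sellers receive 1462/3

Pre-subsidy: 525 - x = 186 + 2x gives x* = 113 and P* = 412.
With the rebate, buyers effectively pay Pb = Ps − 113, where Ps is the price sellers receive.
On the curves, Pb = 525 - x and Ps = 186 + 2x; the wedge Ps − Pb = 113 gives 186 + 2x − (525 - x) = 113, so x' = 452/3.
Then Pb = 525 − 1·(452/3) = 1123/3 and Ps = 186 + 2·(452/3) = 1462/3.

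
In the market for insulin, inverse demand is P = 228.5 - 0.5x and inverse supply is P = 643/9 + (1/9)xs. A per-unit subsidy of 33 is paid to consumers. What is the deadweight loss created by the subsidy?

Deadweight loss = 891

Pre-subsidy: 228.5 - 0.5x = 643/9 + (1/9)x gives x* = 257 and P* = 100.
With the rebate, buyers effectively pay Pb = Ps − 33, where Ps is the price sellers receive.
On the curves, Pb = 228.5 - 0.5x and Ps = 643/9 + (1/9)x; the wedge Ps − Pb = 33 gives 643/9 + (1/9)x − (228.5 - 0.5x) = 33, so x' = 311.
Then Pb = 228.5 − 0.5·311 = 73 and Ps = 643/9 + (1/9)·311 = 106.
The subsidy expands output by 311 − 257 = 54 past the efficient level; on those units the gap between marginal cost and willingness to pay runs from 0 up to 33.
DWL = ½ × 33 × 54 = 891.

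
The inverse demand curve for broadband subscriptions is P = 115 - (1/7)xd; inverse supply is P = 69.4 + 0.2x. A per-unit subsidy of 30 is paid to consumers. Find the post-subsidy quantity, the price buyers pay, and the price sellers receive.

x' = 220.5; buyers pay 83.5; sellers receive 113.5

Pre-subsidy: 115 - (1/7)x = 69.4 + 0.2x gives x* = 133 and P* = 96.
With the rebate, buyers effectively pay Pb = Ps − 30, where Ps is the price sellers receive.
On the curves, Pb = 115 - (1/7)x and Ps = 69.4 + 0.2x; the wedge Ps − Pb = 30 gives 69.4 + 0.2x − (115 - (1/7)x) = 30, so x' = 220.5.
Then Pb = 115 − (1/7)·220.5 = 83.5 and Ps = 69.4 + 0.2·220.5 = 113.5.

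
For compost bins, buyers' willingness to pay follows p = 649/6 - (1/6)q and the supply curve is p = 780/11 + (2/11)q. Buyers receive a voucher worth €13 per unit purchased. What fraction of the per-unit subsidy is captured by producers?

Pre-subsidy: 649/6 - (1/6)q = 780/11 + (2/11)q gives q* = 2459/23 and p* = 2078/23.
With the rebate, buyers effectively pay pb = ps − 13, where ps is the price sellers receive.
On the curves, pb = 649/6 - (1/6)q and ps = 780/11 + (2/11)q; the wedge ps − pb = 13 gives 780/11 + (2/11)q − (649/6 - (1/6)q) = 13, so q' = 3317/23.
Then pb = 649/6 − (1/6)·(3317/23) = 1935/23 and ps = 780/11 + (2/11)·(3317/23) = 2234/23.
Buyers' price falls by p* − pb = 2078/23 − 1935/23 = 143/23; sellers' price rises by ps − p* = 2234/23 − 2078/23 = 156/23.
So producers capture (156/23)/13 = 12/23 of each unit of subsidy.

Producer share = 12/23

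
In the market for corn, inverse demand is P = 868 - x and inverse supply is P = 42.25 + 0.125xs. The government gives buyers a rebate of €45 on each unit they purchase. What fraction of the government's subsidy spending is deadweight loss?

Pre-subsidy: 868 - x = 42.25 + 0.125x gives x* = 734 and P* = 134.
With the rebate, buyers effectively pay Pb = Ps − 45, where Ps is the price sellers receive.
On the curves, Pb = 868 - x and Ps = 42.25 + 0.125x; the wedge Ps − Pb = 45 gives 42.25 + 0.125x − (868 - x) = 45, so x' = 774.
Then Pb = 868 − 1·774 = 94 and Ps = 42.25 + 0.125·774 = 139.
ΔCS = ½(734 + 774)(134 − 94) = 30160; ΔPS = ½(734 + 774)(139 − 134) = 3770.
Government spending = 45 × 774 = 34830.
DWL = ½ × 45 × (774 − 734) = 900; fraction = 900 / 34830 = 10/387.

DWL / government spending = 10/387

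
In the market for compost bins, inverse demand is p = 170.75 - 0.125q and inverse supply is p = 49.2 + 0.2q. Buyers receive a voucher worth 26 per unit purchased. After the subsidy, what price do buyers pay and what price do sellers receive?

Buyers pay 114; sellers receive 140

Pre-subsidy: 170.75 - 0.125q = 49.2 + 0.2q gives q* = 374 and p* = 124.
With the rebate, buyers effectively pay pb = ps − 26, where ps is the price sellers receive.
On the curves, pb = 170.75 - 0.125q and ps = 49.2 + 0.2q; the wedge ps − pb = 26 gives 49.2 + 0.2q − (170.75 - 0.125q) = 26, so q' = 454.
Then pb = 170.75 − 0.125·454 = 114 and ps = 49.2 + 0.2·454 = 140.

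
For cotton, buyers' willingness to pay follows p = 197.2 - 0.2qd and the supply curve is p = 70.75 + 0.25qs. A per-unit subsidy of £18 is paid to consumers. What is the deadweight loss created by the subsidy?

Deadweight loss = £360

Pre-subsidy: 197.2 - 0.2q = 70.75 + 0.25q gives q* = 281 and p* = 141.
With the rebate, buyers effectively pay pb = ps − 18, where ps is the price sellers receive.
On the curves, pb = 197.2 - 0.2q and ps = 70.75 + 0.25q; the wedge ps − pb = 18 gives 70.75 + 0.25q − (197.2 - 0.2q) = 18, so q' = 321.
Then pb = 197.2 − 0.2·321 = 133 and ps = 70.75 + 0.25·321 = 151.
The subsidy expands output by 321 − 281 = 40 past the efficient level; on those units the gap between marginal cost and willingness to pay runs from 0 up to 18.
DWL = ½ × 18 × 40 = 360.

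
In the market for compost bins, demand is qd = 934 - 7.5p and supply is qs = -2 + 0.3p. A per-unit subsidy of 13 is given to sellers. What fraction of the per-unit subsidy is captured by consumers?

Consumer share = 1/26

Pre-subsidy: 934 - 7.5p = -2 + 0.3p gives p* = 120, q* = 34.
With the subsidy, sellers receive ps = pb + 13 for each unit, where pb is the price buyers pay.
Supply in terms of pb becomes qs = -2 + 0.3(pb + 13) = 1.9 + 0.3pb. Setting this equal to demand: 934 - 7.5pb = 1.9 + 0.3pb, so pb = 119.5.
Sellers receive ps = 119.5 + 13 = 132.5; q' = 934 − 7.5·119.5 = 37.75.
Buyers' price falls by p* − pb = 120 − 119.5 = 0.5; sellers' price rises by ps − p* = 132.5 − 120 = 12.5.
So consumers capture 0.5/13 = 1/26 of each unit of subsidy.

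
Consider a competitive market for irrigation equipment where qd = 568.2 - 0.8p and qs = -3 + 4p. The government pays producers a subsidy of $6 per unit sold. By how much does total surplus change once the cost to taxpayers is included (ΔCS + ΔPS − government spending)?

Pre-subsidy: 568.2 - 0.8p = -3 + 4p gives p* = 119, q* = 473.
With the subsidy, sellers receive ps = pb + 6 for each unit, where pb is the price buyers pay.
Supply in terms of pb becomes qs = -3 + 4(pb + 6) = 21 + 4pb. Setting this equal to demand: 568.2 - 0.8pb = 21 + 4pb, so pb = 114.
Sellers receive ps = 114 + 6 = 120; q' = 568.2 − 0.8·114 = 477.
ΔCS = ½(473 + 477)(119 − 114) = 2375; ΔPS = ½(473 + 477)(120 − 119) = 475.
Government spending = 6 × 477 = 2862.
Net change = 2375 + 475 − 2862 = -12. The loss equals the DWL triangle ½·6·4.

Net change in total surplus = -$12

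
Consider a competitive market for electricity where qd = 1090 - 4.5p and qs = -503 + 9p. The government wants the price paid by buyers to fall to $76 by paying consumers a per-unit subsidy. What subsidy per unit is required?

Required subsidy s = $63 per unit

At a buyer price of 76, quantity demanded is 1090 − 4.5·76 = 748.
Sellers supply 748 only when they receive ps with -503 + 9·ps = 748, i.e. ps = 139.
s = ps − pb = 139 − 76 = 63.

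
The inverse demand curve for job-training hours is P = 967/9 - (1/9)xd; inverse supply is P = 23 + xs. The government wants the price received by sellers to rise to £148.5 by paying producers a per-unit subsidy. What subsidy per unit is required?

Required subsidy s = £55 per unit

At a seller price of 148.5, quantity supplied is -23 + 1·148.5 = 125.5.
Buyers absorb 125.5 only when they pay Pb = 967/9 − (1/9)·125.5 = 93.5.
s = Ps − Pb = 148.5 − 93.5 = 55.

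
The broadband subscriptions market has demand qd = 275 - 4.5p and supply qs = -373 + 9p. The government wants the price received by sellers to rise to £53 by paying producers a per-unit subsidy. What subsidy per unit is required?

Required subsidy s = £15 per unit

At a seller price of 53, quantity supplied is -373 + 9·53 = 104.
Buyers absorb 104 only when they pay pb with 275 − 4.5·pb = 104, i.e. pb = 38.
s = ps − pb = 53 − 38 = 15.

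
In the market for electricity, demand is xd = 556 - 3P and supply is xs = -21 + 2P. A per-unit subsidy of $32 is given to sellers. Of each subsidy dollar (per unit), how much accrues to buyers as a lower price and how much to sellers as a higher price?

Pre-subsidy: 556 - 3P = -21 + 2P gives P* = 115.4, x* = 209.8.
With the subsidy, sellers receive Ps = Pb + 32 for each unit, where Pb is the price buyers pay.
Supply in terms of Pb becomes xs = -21 + 2(Pb + 32) = 43 + 2Pb. Setting this equal to demand: 556 - 3Pb = 43 + 2Pb, so Pb = 102.6.
Sellers receive Ps = 102.6 + 32 = 134.6; x' = 556 − 3·102.6 = 248.2.
Buyers' price falls by P* − Pb = 115.4 − 102.6 = 12.8; sellers' price rises by Ps − P* = 134.6 − 115.4 = 19.2.

Buyers gain $12.8 per unit; sellers gain $19.2 per unit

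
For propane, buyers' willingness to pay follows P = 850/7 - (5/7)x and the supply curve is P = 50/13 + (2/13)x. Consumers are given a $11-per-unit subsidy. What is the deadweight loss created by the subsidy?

Pre-subsidy: 850/7 - (5/7)x = 50/13 + (2/13)x gives x* = 10700/79 and P* = 1950/79.
With the rebate, buyers effectively pay Pb = Ps − 11, where Ps is the price sellers receive.
On the curves, Pb = 850/7 - (5/7)x and Ps = 50/13 + (2/13)x; the wedge Ps − Pb = 11 gives 50/13 + (2/13)x − (850/7 - (5/7)x) = 11, so x' = 11701/79.
Then Pb = 850/7 − (5/7)·(11701/79) = 1235/79 and Ps = 50/13 + (2/13)·(11701/79) = 2104/79.
The subsidy expands output by 11701/79 − 10700/79 = 1001/79 past the efficient level; on those units the gap between marginal cost and willingness to pay runs from 0 up to 11.
DWL = ½ × 11 × 1001/79 = 11011/158.

Deadweight loss = 11011/158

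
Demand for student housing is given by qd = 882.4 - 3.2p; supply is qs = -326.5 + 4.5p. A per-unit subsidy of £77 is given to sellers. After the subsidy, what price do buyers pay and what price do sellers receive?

Buyers pay £112; sellers receive £189

Pre-subsidy: 882.4 - 3.2p = -326.5 + 4.5p gives p* = 157, q* = 380.
With the subsidy, sellers receive ps = pb + 77 for each unit, where pb is the price buyers pay.
Supply in terms of pb becomes qs = -326.5 + 4.5(pb + 77) = 20 + 4.5pb. Setting this equal to demand: 882.4 - 3.2pb = 20 + 4.5pb, so pb = 112.
Sellers receive ps = 112 + 77 = 189; q' = 882.4 − 3.2·112 = 524.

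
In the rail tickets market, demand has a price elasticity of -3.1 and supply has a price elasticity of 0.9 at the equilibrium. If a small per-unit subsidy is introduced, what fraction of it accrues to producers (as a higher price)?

Producer share = 0.775

For a small subsidy around the equilibrium, the benefit split depends on the relative slopes, which at a point are proportional to the elasticities.
Buyer share = εs/(εs + |εd|) = 0.9/(0.9 + 3.1) = 0.225; seller share = |εd|/(εs + |εd|) = 0.775.
So producers capture 0.775 of the subsidy.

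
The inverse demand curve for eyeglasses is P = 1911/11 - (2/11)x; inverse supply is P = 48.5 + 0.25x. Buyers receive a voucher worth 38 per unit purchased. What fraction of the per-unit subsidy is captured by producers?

Producer share = 11/19

Pre-subsidy: 1911/11 - (2/11)x = 48.5 + 0.25x gives x* = 290 and P* = 121.
With the rebate, buyers effectively pay Pb = Ps − 38, where Ps is the price sellers receive.
On the curves, Pb = 1911/11 - (2/11)x and Ps = 48.5 + 0.25x; the wedge Ps − Pb = 38 gives 48.5 + 0.25x − (1911/11 - (2/11)x) = 38, so x' = 378.
Then Pb = 1911/11 − (2/11)·378 = 105 and Ps = 48.5 + 0.25·378 = 143.
Buyers' price falls by P* − Pb = 121 − 105 = 16; sellers' price rises by Ps − P* = 143 − 121 = 22.
So producers capture 22/38 = 11/19 of each unit of subsidy.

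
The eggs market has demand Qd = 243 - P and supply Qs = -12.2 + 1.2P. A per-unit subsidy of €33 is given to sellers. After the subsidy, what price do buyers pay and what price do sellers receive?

Buyers pay €98; sellers receive €131

Pre-subsidy: 243 - P = -12.2 + 1.2P gives P* = 116, Q* = 127.
With the subsidy, sellers receive Ps = Pb + 33 for each unit, where Pb is the price buyers pay.
Supply in terms of Pb becomes Qs = -12.2 + 1.2(Pb + 33) = 27.4 + 1.2Pb. Setting this equal to demand: 243 - Pb = 27.4 + 1.2Pb, so Pb = 98.
Sellers receive Ps = 98 + 33 = 131; Q' = 243 − 1·98 = 145.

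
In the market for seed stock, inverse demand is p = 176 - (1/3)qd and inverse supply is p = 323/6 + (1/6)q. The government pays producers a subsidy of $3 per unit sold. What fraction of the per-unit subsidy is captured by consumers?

Consumer share = 2/3

Pre-subsidy: 176 - (1/3)q = 323/6 + (1/6)q gives q* = 733/3 and p* = 851/9.
With the subsidy, sellers receive ps = pb + 3 for each unit, where pb is the price buyers pay.
On the curves, pb = 176 - (1/3)q and ps = 323/6 + (1/6)q; the wedge ps − pb = 3 gives 323/6 + (1/6)q − (176 - (1/3)q) = 3, so q' = 751/3.
Then pb = 176 − (1/3)·(751/3) = 833/9 and ps = 323/6 + (1/6)·(751/3) = 860/9.
Buyers' price falls by p* − pb = 851/9 − 833/9 = 2; sellers' price rises by ps − p* = 860/9 − 851/9 = 1.
So consumers capture 2/3 = 2/3 of each unit of subsidy.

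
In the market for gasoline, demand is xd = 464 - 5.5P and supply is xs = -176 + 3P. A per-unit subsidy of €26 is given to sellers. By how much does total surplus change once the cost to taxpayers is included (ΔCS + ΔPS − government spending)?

Pre-subsidy: 464 - 5.5P = -176 + 3P gives P* = 1280/17, x* = 848/17.
With the subsidy, sellers receive Ps = Pb + 26 for each unit, where Pb is the price buyers pay.
Supply in terms of Pb becomes xs = -176 + 3(Pb + 26) = -98 + 3Pb. Setting this equal to demand: 464 - 5.5Pb = -98 + 3Pb, so Pb = 1124/17.
Sellers receive Ps = 1124/17 + 26 = 1566/17; x' = 464 − 5.5·(1124/17) = 1706/17.
ΔCS = ½(848/17 + 1706/17)(1280/17 − 1124/17) = 199212/289; ΔPS = ½(848/17 + 1706/17)(1566/17 − 1280/17) = 365222/289.
Government spending = 26 × 1706/17 = 44356/17.
Net change = 199212/289 + 365222/289 − 44356/17 = -11154/17. The loss equals the DWL triangle ½·26·858/17.

Net change in total surplus = -11154/17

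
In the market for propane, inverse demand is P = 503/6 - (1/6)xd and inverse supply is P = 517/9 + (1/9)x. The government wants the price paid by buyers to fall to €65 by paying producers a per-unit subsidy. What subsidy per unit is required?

At a buyer price of 65, quantity demanded is 503 − 6·65 = 113.
Sellers supply 113 only when they receive Ps = 517/9 + (1/9)·113 = 70.
s = Ps − Pb = 70 − 65 = 5.

Required subsidy s = €5 per unit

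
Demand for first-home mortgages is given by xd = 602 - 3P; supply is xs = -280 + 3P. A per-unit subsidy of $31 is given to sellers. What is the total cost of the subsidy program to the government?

Pre-subsidy: 602 - 3P = -280 + 3P gives P* = 147, x* = 161.
With the subsidy, sellers receive Ps = Pb + 31 for each unit, where Pb is the price buyers pay.
Supply in terms of Pb becomes xs = -280 + 3(Pb + 31) = -187 + 3Pb. Setting this equal to demand: 602 - 3Pb = -187 + 3Pb, so Pb = 131.5.
Sellers receive Ps = 131.5 + 31 = 162.5; x' = 602 − 3·131.5 = 207.5.
Government outlay = subsidy × quantity = 31 × 207.5 = 6432.5.

Government cost = $6432.5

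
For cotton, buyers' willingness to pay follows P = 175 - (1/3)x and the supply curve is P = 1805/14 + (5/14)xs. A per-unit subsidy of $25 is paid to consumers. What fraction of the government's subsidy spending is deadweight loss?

Pre-subsidy: 175 - (1/3)x = 1805/14 + (5/14)x gives x* = 1935/29 and P* = 4430/29.
With the rebate, buyers effectively pay Pb = Ps − 25, where Ps is the price sellers receive.
On the curves, Pb = 175 - (1/3)x and Ps = 1805/14 + (5/14)x; the wedge Ps − Pb = 25 gives 1805/14 + (5/14)x − (175 - (1/3)x) = 25, so x' = 2985/29.
Then Pb = 175 − (1/3)·(2985/29) = 4080/29 and Ps = 1805/14 + (5/14)·(2985/29) = 4805/29.
ΔCS = ½(1935/29 + 2985/29)(4430/29 − 4080/29) = 861000/841; ΔPS = ½(1935/29 + 2985/29)(4805/29 − 4430/29) = 922500/841.
Government spending = 25 × 2985/29 = 74625/29.
DWL = ½ × 25 × (2985/29 − 1935/29) = 13125/29; fraction = (13125/29) / (74625/29) = 35/199.

DWL / government spending = 35/199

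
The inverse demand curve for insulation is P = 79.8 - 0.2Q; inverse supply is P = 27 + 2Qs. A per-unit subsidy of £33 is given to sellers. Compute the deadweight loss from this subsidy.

Deadweight loss = £247.5

Pre-subsidy: 79.8 - 0.2Q = 27 + 2Q gives Q* = 24 and P* = 75.
With the subsidy, sellers receive Ps = Pb + 33 for each unit, where Pb is the price buyers pay.
On the curves, Pb = 79.8 - 0.2Q and Ps = 27 + 2Q; the wedge Ps − Pb = 33 gives 27 + 2Q − (79.8 - 0.2Q) = 33, so Q' = 39.
Then Pb = 79.8 − 0.2·39 = 72 and Ps = 27 + 2·39 = 105.
The subsidy expands output by 39 − 24 = 15 past the efficient level; on those units the gap between marginal cost and willingness to pay runs from 0 up to 33.
DWL = ½ × 33 × 15 = 247.5.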